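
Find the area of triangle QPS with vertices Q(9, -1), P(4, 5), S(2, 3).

The Shoelace formula computes the area from vertex coordinates by summing cross products.
For vertices (9,-1), (4,5), (2,3):
Signed sum = 9*5 - 4*-1 + 4*3 - 2*5 + 2*-1 - 9*3
= 49 + 2 + -29 = 22
Area = (1/2)|22| = 11.

11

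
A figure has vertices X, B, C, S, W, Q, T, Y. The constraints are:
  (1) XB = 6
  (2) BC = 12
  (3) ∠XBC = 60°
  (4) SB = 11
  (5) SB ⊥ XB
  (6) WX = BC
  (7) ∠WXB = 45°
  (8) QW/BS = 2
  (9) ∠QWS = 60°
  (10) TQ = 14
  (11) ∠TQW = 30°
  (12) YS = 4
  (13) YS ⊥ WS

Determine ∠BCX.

Step 1: By the law of cosines on triangle CBX: CX² = 12² + 6² − 2·12·6·cos(60°) = 108, so CX = 6·√3.
Step 2: By the inverse law of cosines on triangle BCX: cos(∠BCX) = (12² + (6·√3)² − 6²) / (2·12·6·√3) = 216/249.42 = 0.866, so ∠BCX = 30°.

Therefore, the measure of angle ∠BCX = 30°.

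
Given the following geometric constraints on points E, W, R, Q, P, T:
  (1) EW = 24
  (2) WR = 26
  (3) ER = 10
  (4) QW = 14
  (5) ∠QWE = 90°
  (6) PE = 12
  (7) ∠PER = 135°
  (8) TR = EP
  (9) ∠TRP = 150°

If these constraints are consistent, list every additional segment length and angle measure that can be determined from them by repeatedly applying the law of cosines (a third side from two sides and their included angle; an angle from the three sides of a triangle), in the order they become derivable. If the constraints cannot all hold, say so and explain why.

The constraints are consistent. Derivable facts, in order:
After 1 step:
- EQ = 2·√193
- RP ≈ 20.34
- ∠ERW = 67.38°
- ∠EWR = 22.62°
- ∠REW = 90°
After 2 steps:
- PT ≈ 31.31
- ∠EPR = 20.34°
- ∠EQW = 59.74°
- ∠ERP = 24.66°
- ∠QEW = 30.26°
After 3 steps:
- ∠PTR = 18.95°
- ∠RPT = 11.05°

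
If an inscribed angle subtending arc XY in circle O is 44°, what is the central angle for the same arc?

The inscribed angle theorem states that a central angle is always twice any inscribed angle that subtends the same arc.
Since the inscribed angle is 44°, the central angle = 2 × 44° = 88°.

88°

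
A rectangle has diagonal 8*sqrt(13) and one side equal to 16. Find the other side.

Using the Pythagorean theorem: d^2 = a^2 + b^2
b^2 = d^2 - a^2
b^2 = 832 - 256
b^2 = 576
b = sqrt(576) = 24

24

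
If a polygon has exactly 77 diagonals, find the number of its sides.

Using d = n(n - 3)/2, we solve 77 = n(n - 3)/2.
So n(n - 3) = 154.
Testing n = 14: 14 * 11 = 154 = 154. Correct.
The polygon has 14 sides.

14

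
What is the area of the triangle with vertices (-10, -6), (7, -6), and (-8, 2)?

Using the Shoelace formula for a triangle:
Area = (1/2)|x0(y1 - y2) + x1(y2 - y0) + x2(y0 - y1)|
Area = (1/2)|-10(-6 - 2) + 7(2 - -6) + -8(-6 - -6)|
Area = (1/2)|80 + 56 + 0|
Area = (1/2)|136|
Area = (1/2)(136)
Area = 68

68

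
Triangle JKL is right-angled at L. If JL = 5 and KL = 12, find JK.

By the Pythagorean theorem: JK^2 = JL^2 + KL^2
JK^2 = 5^2 + 12^2 = 25 + 144 = 169
JK = sqrt(169) = 13

13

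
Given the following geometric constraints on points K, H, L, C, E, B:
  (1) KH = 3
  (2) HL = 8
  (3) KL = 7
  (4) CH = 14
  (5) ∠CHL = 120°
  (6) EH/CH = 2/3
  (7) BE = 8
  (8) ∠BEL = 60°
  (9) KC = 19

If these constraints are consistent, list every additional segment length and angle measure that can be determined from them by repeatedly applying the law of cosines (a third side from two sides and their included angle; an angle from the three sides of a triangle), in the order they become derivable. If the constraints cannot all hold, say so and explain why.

These constraints are not satisfiable: by the triangle inequality in triangle HKC, (1) KH = 3 and (4) CH = 14 force KC ≤ 3 + 14 = 17, but (9) says KC = 19. No planar figure meets all of them, so nothing further can be derived.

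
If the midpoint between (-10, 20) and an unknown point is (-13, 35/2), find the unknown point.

Using the midpoint formula: M = ((x1 + x2)/2, (y1 + y2)/2)
We know M = (-13, 35/2) and S = (-10, 20)
For x: -13 = (-10 + x2)/2, so x2 = 2*-13 - -10 = -16
For y: 35/2 = (20 + y2)/2, so y2 = 2*35/2 - 20 = 15
R = (-16, 15)

(-16, 15)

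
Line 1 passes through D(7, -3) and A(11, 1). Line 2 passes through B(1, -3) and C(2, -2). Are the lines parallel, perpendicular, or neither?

Slope of line 1: m1 = (1 - -3)/(11 - 7) = 4/4 = 1
Slope of line 2: m2 = (-2 - -3)/(2 - 1) = 1/1 = 1
m1 = m2, so the lines are parallel.

Parallel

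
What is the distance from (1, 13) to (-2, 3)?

d = sqrt((-3)^2 + (-10)^2) = sqrt(109)

sqrt(109)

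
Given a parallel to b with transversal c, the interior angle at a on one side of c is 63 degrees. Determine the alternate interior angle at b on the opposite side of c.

Alternate interior angles lie on opposite sides of the transversal, between the parallel lines.
By the alternate interior angle theorem, they are equal: 63 degrees.

63 degrees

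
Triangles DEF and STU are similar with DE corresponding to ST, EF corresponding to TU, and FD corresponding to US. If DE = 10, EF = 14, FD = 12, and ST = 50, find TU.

Similar triangles have proportional sides. Setting up the proportion:
ST / DE = TU / EF
50 / 10 = TU / 14
TU = 14 * 50 / 10 = 70.

70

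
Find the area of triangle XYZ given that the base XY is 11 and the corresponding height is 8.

A triangle's area is half the area of a rectangle with the same base and height.
Area = (1/2) * 11 * 8 = 44.

44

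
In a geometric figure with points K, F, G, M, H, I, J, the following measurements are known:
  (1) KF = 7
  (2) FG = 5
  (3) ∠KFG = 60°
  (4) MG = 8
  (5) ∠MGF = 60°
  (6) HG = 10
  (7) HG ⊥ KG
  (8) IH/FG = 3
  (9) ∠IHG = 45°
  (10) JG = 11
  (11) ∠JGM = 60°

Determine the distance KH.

Step 1: By the law of cosines on triangle GFK: GK² = 5² + 7² − 2·5·7·cos(60°) = 39, so GK = √39.
Step 2: By the law of cosines on triangle KGH: KH² = √39² + 10² − 2·√39·10·cos(90°) = 139, so KH = √139.

Therefore, the length of KH = √139.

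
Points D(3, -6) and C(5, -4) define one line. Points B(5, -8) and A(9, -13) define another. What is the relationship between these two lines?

Slope of line 1: m1 = (-4 - -6)/(5 - 3) = 2/2 = 1
Slope of line 2: m2 = (-13 - -8)/(9 - 5) = -5/4 = -5/4
m1 != m2 (1 != -5/4), so not parallel.
m1 * m2 = (1) * (-5/4) = -5/4 != -1, so not perpendicular.
The lines are neither parallel nor perpendicular.

Neither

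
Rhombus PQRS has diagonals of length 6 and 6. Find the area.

The diagonals of a rhombus divide it into four right triangles.
Each triangle has legs 6/ 2 = 3 and 6/2 = 3, so each has area (1/2)*3*3 = 9/2.
Four such triangles give total area = (d1 * d2) / 2 = 18.

18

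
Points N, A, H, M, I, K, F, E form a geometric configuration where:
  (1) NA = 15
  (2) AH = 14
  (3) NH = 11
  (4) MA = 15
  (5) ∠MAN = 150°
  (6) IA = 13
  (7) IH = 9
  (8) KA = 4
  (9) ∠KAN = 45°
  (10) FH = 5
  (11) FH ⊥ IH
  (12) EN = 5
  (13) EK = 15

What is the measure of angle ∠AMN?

Step 1: By the law of cosines on triangle MAN: MN² = 15² + 15² − 2·15·15·cos(150°) = 839.71, so MN ≈ 28.98.
Step 2: By the inverse law of cosines on triangle AMN: cos(∠AMN) = (15² + 28.98² − 15²) / (2·15·28.98) = 839.71/869.33 = 0.9659, so ∠AMN = 15°.

Therefore, the measure of angle ∠AMN = 15°.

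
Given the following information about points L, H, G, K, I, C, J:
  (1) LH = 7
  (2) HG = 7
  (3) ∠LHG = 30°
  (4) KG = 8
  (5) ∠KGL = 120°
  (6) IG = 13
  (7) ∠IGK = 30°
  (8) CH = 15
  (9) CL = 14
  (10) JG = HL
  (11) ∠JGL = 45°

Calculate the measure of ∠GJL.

From the given relations: JG = HL = 7.
Step 1: By the law of cosines on triangle LHG: LG² = 7² + 7² − 2·7·7·cos(30°) = 13.13, so LG ≈ 3.62.
Step 2: By the law of cosines on triangle JGL: JL² = 7² + 3.62² − 2·7·3.62·cos(45°) = 26.26, so JL ≈ 5.12.
Step 3: By the inverse law of cosines on triangle GJL: cos(∠GJL) = (7² + 5.12² − 3.62²) / (2·7·5.12) = 62.13/71.74 = 0.866, so ∠GJL = 30°.

Therefore, the measure of angle ∠GJL = 30°.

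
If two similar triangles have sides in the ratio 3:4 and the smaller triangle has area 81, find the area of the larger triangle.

The ratio of areas of similar triangles = (side ratio)^2.
Side ratio = 3:4, so area ratio = 9:16.
Area of the larger triangle / Area of the smaller triangle = 16/9
Area of the larger triangle = 81 * 16/9 = 144

144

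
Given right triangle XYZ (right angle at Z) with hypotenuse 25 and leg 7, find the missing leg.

By the Pythagorean theorem: YZ^2 = XY^2 - XZ^2
YZ^2 = 25^2 - 7^2 = 625 - 49 = 576
YZ = sqrt(576) = 24

24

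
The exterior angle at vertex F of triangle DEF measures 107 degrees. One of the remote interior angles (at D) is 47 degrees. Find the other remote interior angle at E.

By the exterior angle theorem: exterior angle = sum of remote interior angles.
107 = 47 + angle E
angle E = 107 - 47 = 60 degrees

60 degrees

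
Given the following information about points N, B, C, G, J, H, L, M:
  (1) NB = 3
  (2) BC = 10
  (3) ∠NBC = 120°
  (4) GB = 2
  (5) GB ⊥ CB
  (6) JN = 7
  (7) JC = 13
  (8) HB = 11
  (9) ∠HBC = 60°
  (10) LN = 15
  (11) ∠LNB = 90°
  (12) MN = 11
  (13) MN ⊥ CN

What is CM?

Step 1: By the law of cosines on triangle CBN: CN² = 10² + 3² − 2·10·3·cos(120°) = 139, so CN = √139.
Step 2: By the law of cosines on triangle CNM: CM² = √139² + 11² − 2·√139·11·cos(90°) = 260, so CM = 2·√65.

Therefore, the length of CM = 2·√65.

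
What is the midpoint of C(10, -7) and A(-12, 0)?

The midpoint is the average of the coordinates:
x: (10 + -12)/2 = -1
y: (-7 + 0)/2 = -7/2
Midpoint = (-1, -7/2)

(-1, -7/2)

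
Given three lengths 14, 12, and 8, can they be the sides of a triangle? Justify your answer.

Sort the sides: 8, 12, 14.
It suffices to check that the sum of the two smallest exceeds the largest:
8 + 12 = 20 > 14. ✓
Yes, a valid triangle can be formed.

Yes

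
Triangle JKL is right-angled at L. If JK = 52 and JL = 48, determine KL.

KL = sqrt(52^2 - 48^2) = sqrt(400) = 20

20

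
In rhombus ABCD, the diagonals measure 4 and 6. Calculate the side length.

Half-diagonals are 2 and 3. side = sqrt(2^2 + 3^2) = sqrt(13)

sqrt(13)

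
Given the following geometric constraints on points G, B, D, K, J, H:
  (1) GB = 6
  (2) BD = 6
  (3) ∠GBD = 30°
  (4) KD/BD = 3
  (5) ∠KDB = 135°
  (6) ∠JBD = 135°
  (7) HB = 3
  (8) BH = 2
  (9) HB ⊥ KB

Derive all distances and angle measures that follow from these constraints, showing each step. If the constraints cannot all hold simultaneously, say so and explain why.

These constraints are not satisfiable: (7) HB = 3 and (8) BH = 2 assign two different lengths to the same segment. No planar figure meets all of them, so nothing further can be derived.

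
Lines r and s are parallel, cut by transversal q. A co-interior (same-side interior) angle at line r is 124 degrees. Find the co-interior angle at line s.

Co-interior angles (same-side interior) formed by parallel lines and a transversal are supplementary (sum to 180 degrees).
The given angle is 124 degrees.
The co-interior angle = 180 - 124 = 56 degrees.

56 degrees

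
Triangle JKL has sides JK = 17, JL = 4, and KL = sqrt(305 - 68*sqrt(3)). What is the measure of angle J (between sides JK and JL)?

cos(J) = (17² + 4² - (sqrt(305 - 68*sqrt(3)))²) / (2 × 17 × 4) = sqrt(3)/2, so J = arccos(sqrt(3)/2) = 30°.

30°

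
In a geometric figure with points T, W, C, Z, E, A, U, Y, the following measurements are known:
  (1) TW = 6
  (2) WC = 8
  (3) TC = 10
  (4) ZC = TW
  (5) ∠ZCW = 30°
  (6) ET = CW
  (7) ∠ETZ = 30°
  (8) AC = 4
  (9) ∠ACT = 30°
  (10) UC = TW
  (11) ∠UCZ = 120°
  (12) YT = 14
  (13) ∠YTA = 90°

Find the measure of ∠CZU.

From the given relations: ZC = TW = 6; UC = TW = 6.
Step 1: By the law of cosines on triangle ZCU: ZU² = 6² + 6² − 2·6·6·cos(120°) = 108, so ZU = 6·√3.
Step 2: By the inverse law of cosines on triangle CZU: cos(∠CZU) = (6² + (6·√3)² − 6²) / (2·6·6·√3) = 108/124.71 = 0.866, so ∠CZU = 30°.

Therefore, the measure of angle ∠CZU = 30°.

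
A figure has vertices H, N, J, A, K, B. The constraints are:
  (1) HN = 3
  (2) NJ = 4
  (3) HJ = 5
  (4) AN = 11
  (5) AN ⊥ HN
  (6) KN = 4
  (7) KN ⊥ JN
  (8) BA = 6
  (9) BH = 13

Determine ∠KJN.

Step 1: By the law of cosines on triangle JNK: JK² = 4² + 4² − 2·4·4·cos(90°) = 32, so JK = 4·√2.
Step 2: By the inverse law of cosines on triangle KJN: cos(∠KJN) = ((4·√2)² + 4² − 4²) / (2·4·√2·4) = 32/45.25 = 0.7071, so ∠KJN = 45°.

Therefore, the measure of angle ∠KJN = 45°.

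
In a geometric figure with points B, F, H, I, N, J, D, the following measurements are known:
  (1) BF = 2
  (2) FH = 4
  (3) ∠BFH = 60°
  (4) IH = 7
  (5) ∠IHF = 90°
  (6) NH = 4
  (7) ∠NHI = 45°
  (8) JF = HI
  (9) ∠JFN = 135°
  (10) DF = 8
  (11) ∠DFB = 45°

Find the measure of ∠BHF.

Step 1: By the law of cosines on triangle HFB: HB² = 4² + 2² − 2·4·2·cos(60°) = 12, so HB = 2·√3.
Step 2: By the inverse law of cosines on triangle BHF: cos(∠BHF) = ((2·√3)² + 4² − 2²) / (2·2·√3·4) = 24/27.71 = 0.866, so ∠BHF = 30°.

Therefore, the measure of angle ∠BHF = 30°.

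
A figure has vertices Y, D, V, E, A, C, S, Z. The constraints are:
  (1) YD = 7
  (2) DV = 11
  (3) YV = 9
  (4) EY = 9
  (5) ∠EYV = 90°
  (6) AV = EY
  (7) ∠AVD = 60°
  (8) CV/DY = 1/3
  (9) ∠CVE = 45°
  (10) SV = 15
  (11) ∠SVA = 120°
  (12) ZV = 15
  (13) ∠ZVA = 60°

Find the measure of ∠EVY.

Step 1: By the law of cosines on triangle VYE: VE² = 9² + 9² − 2·9·9·cos(90°) = 162, so VE = 9·√2.
Step 2: By the inverse law of cosines on triangle EVY: cos(∠EVY) = ((9·√2)² + 9² − 9²) / (2·9·√2·9) = 162/229.1 = 0.7071, so ∠EVY = 45°.

Therefore, the measure of angle ∠EVY = 45°.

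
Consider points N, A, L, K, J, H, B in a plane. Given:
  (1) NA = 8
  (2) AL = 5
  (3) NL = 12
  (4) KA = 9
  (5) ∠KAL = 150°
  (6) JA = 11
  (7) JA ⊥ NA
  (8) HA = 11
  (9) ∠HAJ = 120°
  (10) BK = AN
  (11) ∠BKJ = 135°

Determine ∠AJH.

Step 1: By the law of cosines on triangle JAH: JH² = 11² + 11² − 2·11·11·cos(120°) = 363, so JH = 11·√3.
Step 2: By the inverse law of cosines on triangle AJH: cos(∠AJH) = (11² + (11·√3)² − 11²) / (2·11·11·√3) = 363/419.16 = 0.866, so ∠AJH = 30°.

Therefore, the measure of angle ∠AJH = 30°.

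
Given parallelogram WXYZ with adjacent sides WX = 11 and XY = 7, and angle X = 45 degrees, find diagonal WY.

The diagonal of a parallelogram can be found by treating two adjacent sides and the diagonal as a triangle.
Applying the law of cosines with sides 11, 7 and included angle 45°:
d^2 = 121 + 49 - 154*cos(45°) = 170 - 77*sqrt(2)
d = sqrt(170 - 77*sqrt(2))

sqrt(170 - 77*sqrt(2))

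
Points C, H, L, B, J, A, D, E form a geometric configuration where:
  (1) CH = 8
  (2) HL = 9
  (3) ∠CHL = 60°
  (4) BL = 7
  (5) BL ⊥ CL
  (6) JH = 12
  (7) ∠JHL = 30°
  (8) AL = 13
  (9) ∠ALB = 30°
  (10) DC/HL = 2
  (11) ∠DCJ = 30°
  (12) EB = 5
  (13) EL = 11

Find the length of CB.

Step 1: By the law of cosines on triangle LHC: LC² = 9² + 8² − 2·9·8·cos(60°) = 73, so LC = √73.
Step 2: By the law of cosines on triangle CLB: CB² = √73² + 7² − 2·√73·7·cos(90°) = 122, so CB = √122.

Therefore, the length of CB = √122.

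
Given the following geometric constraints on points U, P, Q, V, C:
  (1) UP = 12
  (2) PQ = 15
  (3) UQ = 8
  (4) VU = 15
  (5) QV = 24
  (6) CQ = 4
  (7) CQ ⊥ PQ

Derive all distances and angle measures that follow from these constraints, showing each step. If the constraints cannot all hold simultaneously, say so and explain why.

These constraints are not satisfiable: by the triangle inequality in triangle UQV, (3) UQ = 8 and (4) VU = 15 force QV ≤ 8 + 15 = 23, but (5) says QV = 24. No planar figure meets all of them, so nothing further can be derived.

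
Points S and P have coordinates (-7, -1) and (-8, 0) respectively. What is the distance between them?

d = sqrt((-1)^2 + (1)^2) = sqrt(2)

sqrt(2)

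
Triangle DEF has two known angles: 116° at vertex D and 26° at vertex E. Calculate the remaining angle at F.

Let angle F = x. Then 116 + 26 + x = 180.
x = 180 - 142 = 38 degrees.

38 degrees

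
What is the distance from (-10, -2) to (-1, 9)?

The horizontal distance is |-1 - -10| = 9 and the vertical distance is |9 - -2| = 11.
By the Pythagorean theorem, d = sqrt(9^2 + 11^2) = sqrt(202).

sqrt(202)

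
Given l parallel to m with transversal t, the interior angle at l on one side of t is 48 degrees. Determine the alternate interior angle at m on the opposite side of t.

Alternate interior angles lie on opposite sides of the transversal, between the parallel lines.
By the alternate interior angle theorem, they are equal: 48 degrees.

48 degrees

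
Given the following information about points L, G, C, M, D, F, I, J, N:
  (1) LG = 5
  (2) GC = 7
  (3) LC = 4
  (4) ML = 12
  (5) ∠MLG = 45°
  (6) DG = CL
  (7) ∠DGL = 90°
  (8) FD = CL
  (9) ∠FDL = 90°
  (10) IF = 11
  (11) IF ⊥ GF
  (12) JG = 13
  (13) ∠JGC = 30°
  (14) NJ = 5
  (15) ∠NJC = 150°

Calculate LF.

From the given relations: DG = CL = 4; FD = CL = 4.
Step 1: By the law of cosines on triangle LGD: LD² = 5² + 4² − 2·5·4·cos(90°) = 41, so LD = √41.
Step 2: By the law of cosines on triangle LDF: LF² = √41² + 4² − 2·√41·4·cos(90°) = 57, so LF = √57.

Therefore, the length of LF = √57.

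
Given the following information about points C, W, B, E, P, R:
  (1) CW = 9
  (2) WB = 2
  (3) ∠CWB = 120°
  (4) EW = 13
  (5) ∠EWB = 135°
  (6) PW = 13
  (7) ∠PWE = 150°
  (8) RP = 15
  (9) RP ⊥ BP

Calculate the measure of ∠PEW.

Step 1: By the law of cosines on triangle EWP: EP² = 13² + 13² − 2·13·13·cos(150°) = 630.72, so EP ≈ 25.11.
Step 2: By the inverse law of cosines on triangle PEW: cos(∠PEW) = (25.11² + 13² − 13²) / (2·25.11·13) = 630.72/652.97 = 0.9659, so ∠PEW = 15°.

Therefore, the measure of angle ∠PEW = 15°.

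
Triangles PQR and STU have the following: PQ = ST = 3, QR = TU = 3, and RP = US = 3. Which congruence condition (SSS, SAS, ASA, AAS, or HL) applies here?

The given information provides:
PQ = ST = 3, QR = TU = 3, and RP = US = 3
This matches the SSS congruence theorem.
All three pairs of corresponding sides are equal (Side-Side-Side).

SSS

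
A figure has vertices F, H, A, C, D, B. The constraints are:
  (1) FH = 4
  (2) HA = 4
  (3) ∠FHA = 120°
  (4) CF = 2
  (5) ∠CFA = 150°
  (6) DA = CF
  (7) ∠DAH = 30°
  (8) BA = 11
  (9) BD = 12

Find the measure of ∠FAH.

Step 1: By the law of cosines on triangle AHF: AF² = 4² + 4² − 2·4·4·cos(120°) = 48, so AF = 4·√3.
Step 2: By the inverse law of cosines on triangle FAH: cos(∠FAH) = ((4·√3)² + 4² − 4²) / (2·4·√3·4) = 48/55.43 = 0.866, so ∠FAH = 30°.

Therefore, the measure of angle ∠FAH = 30°.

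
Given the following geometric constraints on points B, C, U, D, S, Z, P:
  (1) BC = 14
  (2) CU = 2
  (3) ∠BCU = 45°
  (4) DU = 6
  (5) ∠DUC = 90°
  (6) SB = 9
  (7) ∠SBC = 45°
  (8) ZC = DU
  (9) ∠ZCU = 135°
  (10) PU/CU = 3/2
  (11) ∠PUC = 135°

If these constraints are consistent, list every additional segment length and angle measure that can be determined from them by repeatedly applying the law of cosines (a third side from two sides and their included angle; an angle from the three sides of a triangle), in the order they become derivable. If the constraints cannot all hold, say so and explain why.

The constraints are consistent. Derivable facts, in order:
After 1 step:
- BU ≈ 12.66
- CD = 2·√10
- CP ≈ 4.64
- CS ≈ 9.94
- UZ ≈ 7.55
After 2 steps:
- ∠BCS = 39.81°
- ∠BSC = 95.19°
- ∠BUC = 128.59°
- ∠CBU = 6.41°
- ∠CDU = 18.43°
- ∠CPU = 17.76°
- ∠CUZ = 34.2°
- ∠CZU = 10.8°
- ∠DCU = 71.57°
- ∠PCU = 27.24°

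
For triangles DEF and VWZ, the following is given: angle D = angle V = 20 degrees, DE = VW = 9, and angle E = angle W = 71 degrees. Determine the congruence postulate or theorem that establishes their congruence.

The given information provides:
angle D = angle V = 20 degrees, DE = VW = 9, and angle E = angle W = 71 degrees
This matches the ASA congruence theorem.
Two pairs of corresponding angles and the included side are equal (Angle-Side-Angle).

ASA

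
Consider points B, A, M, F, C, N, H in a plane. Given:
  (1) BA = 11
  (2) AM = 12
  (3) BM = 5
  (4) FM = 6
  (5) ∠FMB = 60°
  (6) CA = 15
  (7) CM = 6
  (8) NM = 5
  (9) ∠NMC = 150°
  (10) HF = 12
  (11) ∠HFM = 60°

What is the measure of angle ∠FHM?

Step 1: By the law of cosines on triangle HFM: HM² = 12² + 6² − 2·12·6·cos(60°) = 108, so HM = 6·√3.
Step 2: By the inverse law of cosines on triangle FHM: cos(∠FHM) = (12² + (6·√3)² − 6²) / (2·12·6·√3) = 216/249.42 = 0.866, so ∠FHM = 30°.

Therefore, the measure of angle ∠FHM = 30°.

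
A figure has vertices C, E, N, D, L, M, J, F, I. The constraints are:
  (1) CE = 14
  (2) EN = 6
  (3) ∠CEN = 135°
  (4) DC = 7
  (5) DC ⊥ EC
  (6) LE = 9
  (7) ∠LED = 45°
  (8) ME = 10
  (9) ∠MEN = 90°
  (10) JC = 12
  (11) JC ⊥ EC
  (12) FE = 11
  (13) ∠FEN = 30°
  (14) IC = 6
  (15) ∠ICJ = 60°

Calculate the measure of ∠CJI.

Step 1: By the law of cosines on triangle JCI: JI² = 12² + 6² − 2·12·6·cos(60°) = 108, so JI = 6·√3.
Step 2: By the inverse law of cosines on triangle CJI: cos(∠CJI) = (12² + (6·√3)² − 6²) / (2·12·6·√3) = 216/249.42 = 0.866, so ∠CJI = 30°.

Therefore, the measure of angle ∠CJI = 30°.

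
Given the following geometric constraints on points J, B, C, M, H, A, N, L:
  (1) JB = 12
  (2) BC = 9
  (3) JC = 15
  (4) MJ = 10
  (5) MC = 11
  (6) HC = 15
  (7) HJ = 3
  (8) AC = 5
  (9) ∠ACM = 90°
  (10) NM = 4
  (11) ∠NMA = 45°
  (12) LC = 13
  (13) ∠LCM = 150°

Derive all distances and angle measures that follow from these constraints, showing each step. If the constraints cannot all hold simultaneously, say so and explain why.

The constraints are consistent.

Step 1: From MC = 11, CA = 5, and ∠MCA = 90°, by the law of cosines:
  MA² = MC² + CA² - 2·MC·CA·cos(90°) = 121 + 25 - 0 = 146
  MA = √146

Step 2: From MC = 11, CL = 13, and ∠MCL = 150°, by the law of cosines:
  ML² = MC² + CL² - 2·MC·CL·cos(150°) = 121 + 169 + 247.7 = 537.7
  ML ≈ 23.19

Step 3: From JB = 12, JC = 15, BC = 9, by the inverse law of cosines:
  cos(∠BJC) = (JB² + JC² - BC²) / (2·JB·JC)
  ∠BJC = 36.87°

Step 4: From JC = 15, JH = 3, CH = 15, by the inverse law of cosines:
  cos(∠CJH) = (JC² + JH² - CH²) / (2·JC·JH)
  ∠CJH = 84.26°

Step 5: From JC = 15, JM = 10, CM = 11, by the inverse law of cosines:
  cos(∠CJM) = (JC² + JM² - CM²) / (2·JC·JM)
  ∠CJM = 47.16°

Step 6: From BC = 9, BJ = 12, CJ = 15, by the inverse law of cosines:
  cos(∠CBJ) = (BC² + BJ² - CJ²) / (2·BC·BJ)
  ∠CBJ = 90°

Step 7: From CB = 9, CJ = 15, BJ = 12, by the inverse law of cosines:
  cos(∠BCJ) = (CB² + CJ² - BJ²) / (2·CB·CJ)
  ∠BCJ = 53.13°

Step 8: From CH = 15, CJ = 15, HJ = 3, by the inverse law of cosines:
  cos(∠HCJ) = (CH² + CJ² - HJ²) / (2·CH·CJ)
  ∠HCJ = 11.48°

Step 9: From CJ = 15, CM = 11, JM = 10, by the inverse law of cosines:
  cos(∠JCM) = (CJ² + CM² - JM²) / (2·CJ·CM)
  ∠JCM = 41.8°

Step 10: From MC = 11, MJ = 10, CJ = 15, by the inverse law of cosines:
  cos(∠CMJ) = (MC² + MJ² - CJ²) / (2·MC·MJ)
  ∠CMJ = 91.04°

Step 11: From HC = 15, HJ = 3, CJ = 15, by the inverse law of cosines:
  cos(∠CHJ) = (HC² + HJ² - CJ²) / (2·HC·HJ)
  ∠CHJ = 84.26°

Step 12: From AM = √146, MN = 4, and ∠AMN = 45°, by the law of cosines:
  AN² = AM² + MN² - 2·AM·MN·cos(45°) = 146 + 16 - 68.35 = 93.65
  AN ≈ 9.68

Step 13: From MA = √146, MC = 11, AC = 5, by the inverse law of cosines:
  cos(∠AMC) = (MA² + MC² - AC²) / (2·MA·MC)
  ∠AMC = 24.44°

Step 14: From MC = 11, ML = 23.19, CL = 13, by the inverse law of cosines:
  cos(∠CML) = (MC² + ML² - CL²) / (2·MC·ML)
  ∠CML = 16.28°

Step 15: From AC = 5, AM = √146, CM = 11, by the inverse law of cosines:
  cos(∠CAM) = (AC² + AM² - CM²) / (2·AC·AM)
  ∠CAM = 65.56°

Step 16: From LC = 13, LM = 23.19, CM = 11, by the inverse law of cosines:
  cos(∠CLM) = (LC² + LM² - CM²) / (2·LC·LM)
  ∠CLM = 13.72°

Step 17: From AM = √146, AN = 9.68, MN = 4, by the inverse law of cosines:
  cos(∠MAN) = (AM² + AN² - MN²) / (2·AM·AN)
  ∠MAN = 16.99°

Step 18: From NA = 9.68, NM = 4, AM = √146, by the inverse law of cosines:
  cos(∠ANM) = (NA² + NM² - AM²) / (2·NA·NM)
  ∠ANM = 118.01°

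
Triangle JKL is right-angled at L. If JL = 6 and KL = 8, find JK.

JK = sqrt(6^2 + 8^2) = sqrt(100) = 10

10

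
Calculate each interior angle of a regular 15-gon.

Each interior angle of a regular n-gon is (n - 2) * 180 / n.
For n = 15: (15 - 2) * 180 / 15 = 2340/15 = 156 degrees.

156 degrees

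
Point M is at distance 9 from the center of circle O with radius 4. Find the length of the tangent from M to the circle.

tangent = √(d² - r²) = √(9² - 4²) = √(81 - 16) = √65 = sqrt(65)

sqrt(65)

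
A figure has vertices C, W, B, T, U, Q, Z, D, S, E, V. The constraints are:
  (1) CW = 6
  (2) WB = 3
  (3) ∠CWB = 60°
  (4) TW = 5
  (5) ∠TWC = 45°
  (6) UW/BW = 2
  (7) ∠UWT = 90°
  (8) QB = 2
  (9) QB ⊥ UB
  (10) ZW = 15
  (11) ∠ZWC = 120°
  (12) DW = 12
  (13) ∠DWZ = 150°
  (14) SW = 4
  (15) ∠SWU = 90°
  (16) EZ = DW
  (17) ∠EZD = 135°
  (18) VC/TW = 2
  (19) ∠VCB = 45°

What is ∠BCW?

Step 1: By the law of cosines on triangle CWB: CB² = 6² + 3² − 2·6·3·cos(60°) = 27, so CB = 3·√3.
Step 2: By the inverse law of cosines on triangle BCW: cos(∠BCW) = ((3·√3)² + 6² − 3²) / (2·3·√3·6) = 54/62.35 = 0.866, so ∠BCW = 30°.

Therefore, the measure of angle ∠BCW = 30°.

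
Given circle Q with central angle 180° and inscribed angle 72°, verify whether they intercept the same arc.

By the inscribed angle theorem, the inscribed angle for a central angle of 180° should be 180° / 2 = 90°.
The given inscribed angle is 72°, which does not equal 90°.
Therefore, no, they do not correspond to the same arc.

No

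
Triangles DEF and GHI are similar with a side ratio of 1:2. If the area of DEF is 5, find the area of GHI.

The ratio of areas of similar triangles = (side ratio)^2.
Side ratio = 1:2, so area ratio = 1:4.
Area of GHI / Area of DEF = 4/1
Area of GHI = 5 * 4/1 = 20

20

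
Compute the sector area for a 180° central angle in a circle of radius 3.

The full circle has area πr² = π(3)² = 9*pi.
The sector covers 180° out of 360°, a fraction of 1/2.
Sector area = 9*pi × 1/2 = 9*pi/2.

9*pi/2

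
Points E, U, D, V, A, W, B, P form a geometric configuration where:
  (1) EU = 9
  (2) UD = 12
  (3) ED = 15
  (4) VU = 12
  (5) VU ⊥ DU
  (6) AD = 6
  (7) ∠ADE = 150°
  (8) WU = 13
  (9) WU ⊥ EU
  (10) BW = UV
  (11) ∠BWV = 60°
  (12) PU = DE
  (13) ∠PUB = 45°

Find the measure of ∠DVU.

Step 1: By the law of cosines on triangle VUD: VD² = 12² + 12² − 2·12·12·cos(90°) = 288, so VD = 12·√2.
Step 2: By the inverse law of cosines on triangle DVU: cos(∠DVU) = ((12·√2)² + 12² − 12²) / (2·12·√2·12) = 288/407.29 = 0.7071, so ∠DVU = 45°.

Therefore, the measure of angle ∠DVU = 45°.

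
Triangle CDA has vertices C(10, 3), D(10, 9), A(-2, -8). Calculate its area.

Shoelace: Area = (1/2)|10(9--8) + 10(-8-3) + -2(3-9)| = (1/2)(72) = 36

36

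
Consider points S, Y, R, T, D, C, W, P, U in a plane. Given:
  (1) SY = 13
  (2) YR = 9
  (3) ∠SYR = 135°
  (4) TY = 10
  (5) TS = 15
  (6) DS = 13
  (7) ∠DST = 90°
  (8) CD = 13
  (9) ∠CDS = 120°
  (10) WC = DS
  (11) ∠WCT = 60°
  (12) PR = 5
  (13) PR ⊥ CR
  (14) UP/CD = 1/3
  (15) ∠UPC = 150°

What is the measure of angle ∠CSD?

Step 1: By the law of cosines on triangle SDC: SC² = 13² + 13² − 2·13·13·cos(120°) = 507, so SC = 13·√3.
Step 2: By the inverse law of cosines on triangle CSD: cos(∠CSD) = ((13·√3)² + 13² − 13²) / (2·13·√3·13) = 507/585.43 = 0.866, so ∠CSD = 30°.

Therefore, the measure of angle ∠CSD = 30°.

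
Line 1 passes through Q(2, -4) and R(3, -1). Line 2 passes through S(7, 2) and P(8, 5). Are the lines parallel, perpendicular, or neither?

Slope of line 1: m1 = (-1 - -4)/(3 - 2) = 3/1 = 3
Slope of line 2: m2 = (5 - 2)/(8 - 7) = 3/1 = 3
Two lines are parallel if and only if they have equal slopes (or both are vertical).
Here m1 = m2 = 3, confirming the lines are parallel.

Parallel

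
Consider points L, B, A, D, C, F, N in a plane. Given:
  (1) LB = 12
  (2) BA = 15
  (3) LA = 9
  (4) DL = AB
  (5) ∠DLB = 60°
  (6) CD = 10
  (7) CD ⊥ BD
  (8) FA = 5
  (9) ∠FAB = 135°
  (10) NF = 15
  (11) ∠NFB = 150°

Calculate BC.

From the given relations: DL = AB = 15.
Step 1: By the law of cosines on triangle BLD: BD² = 12² + 15² − 2·12·15·cos(60°) = 189, so BD = 3·√21.
Step 2: By the law of cosines on triangle BDC: BC² = (3·√21)² + 10² − 2·3·√21·10·cos(90°) = 289, so BC = 17.

Therefore, the length of BC = 17.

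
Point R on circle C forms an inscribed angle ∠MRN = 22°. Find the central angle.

Central angle = 2 × 22° = 44° (inscribed angle theorem).

44°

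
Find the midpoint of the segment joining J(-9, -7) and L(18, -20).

The midpoint is the average of the coordinates:
x: (-9 + 18)/2 = 9/2
y: (-7 + -20)/2 = -27/2
Midpoint = (9/2, -27/2)

(9/2, -27/2)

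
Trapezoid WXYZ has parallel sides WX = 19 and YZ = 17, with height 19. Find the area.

Area = (19 + 17) * 19 / 2 = 684 / 2 = 342

342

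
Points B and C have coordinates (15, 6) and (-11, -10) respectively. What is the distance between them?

The horizontal distance is |-11 - 15| = 26 and the vertical distance is |-10 - 6| = 16.
By the Pythagorean theorem, d = sqrt(26^2 + 16^2) = sqrt(932) = 2*sqrt(233).

2*sqrt(233)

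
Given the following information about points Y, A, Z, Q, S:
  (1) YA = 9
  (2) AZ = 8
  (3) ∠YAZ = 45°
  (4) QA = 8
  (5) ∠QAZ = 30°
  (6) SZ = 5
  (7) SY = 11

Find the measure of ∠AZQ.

Step 1: By the law of cosines on triangle ZAQ: ZQ² = 8² + 8² − 2·8·8·cos(30°) = 17.15, so ZQ ≈ 4.14.
Step 2: By the inverse law of cosines on triangle AZQ: cos(∠AZQ) = (8² + 4.14² − 8²) / (2·8·4.14) = 17.15/66.26 = 0.2588, so ∠AZQ = 75°.

Therefore, the measure of angle ∠AZQ = 75°.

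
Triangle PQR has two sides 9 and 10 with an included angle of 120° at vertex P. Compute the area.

Area = (1/2) * PQ * PR * sin(P)
Area = (1/2) * 9 * 10 * sin(120°)
Area = (1/2) * 9 * 10 * sqrt(3)/2
Area = 45*sqrt(3)/2

45*sqrt(3)/2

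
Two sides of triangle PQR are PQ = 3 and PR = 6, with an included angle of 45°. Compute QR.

Law of cosines: QR^2 = 3^2 + 6^2 - 2(3)(6)cos(45°) = 45 - 18*sqrt(2), so QR = 3*sqrt(5 - 2*sqrt(2)).

3*sqrt(5 - 2*sqrt(2))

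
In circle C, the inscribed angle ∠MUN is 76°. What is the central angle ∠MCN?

By the inscribed angle theorem, the central angle is twice the inscribed angle.
Central angle = 2 × 76° = 152°

152°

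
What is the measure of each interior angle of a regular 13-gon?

Each interior angle of a regular n-gon is (n - 2) * 180 / n.
For n = 13: (13 - 2) * 180 / 13 = 1980/13 = 1980/13 degrees.

1980/13 degrees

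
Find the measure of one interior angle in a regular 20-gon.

Each interior angle of a regular n-gon is (n - 2) * 180 / n.
For n = 20: (20 - 2) * 180 / 20 = 3240/20 = 162 degrees.

162 degrees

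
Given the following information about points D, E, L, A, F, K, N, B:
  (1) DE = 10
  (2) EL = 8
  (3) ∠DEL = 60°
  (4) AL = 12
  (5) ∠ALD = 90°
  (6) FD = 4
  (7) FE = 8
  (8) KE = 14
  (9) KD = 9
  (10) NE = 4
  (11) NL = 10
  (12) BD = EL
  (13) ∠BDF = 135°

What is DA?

Step 1: By the law of cosines on triangle LED: LD² = 8² + 10² − 2·8·10·cos(60°) = 84, so LD = 2·√21.
Step 2: By the law of cosines on triangle DLA: DA² = (2·√21)² + 12² − 2·2·√21·12·cos(90°) = 228, so DA = 2·√57.

Therefore, the length of DA = 2·√57.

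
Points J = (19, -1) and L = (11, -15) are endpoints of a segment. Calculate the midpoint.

M = ((x₁ + x₂)/2, (y₁ + y₂)/2)
= ((19 + 11)/2, (-1 + -15)/2)
= (30/2, -16/2) = (15, -8)

(15, -8)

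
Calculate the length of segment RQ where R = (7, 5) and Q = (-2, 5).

The horizontal distance is |-2 - 7| = 9 and the vertical distance is |5 - 5| = 0.
By the Pythagorean theorem, d = sqrt(9^2 + 0^2) = sqrt(81) = 9.

9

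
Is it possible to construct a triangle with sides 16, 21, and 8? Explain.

For three segments to close into a triangle, no single side can be as long as the other two combined.
The longest side is 21, and 8 + 16 = 24 > 21.
A triangle can be formed.

Yes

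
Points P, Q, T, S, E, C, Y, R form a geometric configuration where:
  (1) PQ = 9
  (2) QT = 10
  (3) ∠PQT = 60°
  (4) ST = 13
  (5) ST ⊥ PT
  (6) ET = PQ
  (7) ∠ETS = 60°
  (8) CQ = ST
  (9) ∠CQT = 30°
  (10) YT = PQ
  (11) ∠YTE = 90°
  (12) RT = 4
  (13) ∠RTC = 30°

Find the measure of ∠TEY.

From the given relations: ET = PQ = 9; YT = PQ = 9.
Step 1: By the law of cosines on triangle ETY: EY² = 9² + 9² − 2·9·9·cos(90°) = 162, so EY = 9·√2.
Step 2: By the inverse law of cosines on triangle TEY: cos(∠TEY) = (9² + (9·√2)² − 9²) / (2·9·9·√2) = 162/229.1 = 0.7071, so ∠TEY = 45°.

Therefore, the measure of angle ∠TEY = 45°.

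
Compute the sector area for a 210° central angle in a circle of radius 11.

Sector area = πr² × θ/360
= π × 11² × 7/12
= π × 121 × 7/12
= 847*pi/12

847*pi/12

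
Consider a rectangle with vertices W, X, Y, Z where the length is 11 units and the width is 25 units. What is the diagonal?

A rectangle's diagonal splits it into two right triangles, with the diagonal as the hypotenuse.
By the Pythagorean theorem, d^2 = 11^2 + 25^2 = 746.
Therefore d = sqrt(746).

sqrt(746)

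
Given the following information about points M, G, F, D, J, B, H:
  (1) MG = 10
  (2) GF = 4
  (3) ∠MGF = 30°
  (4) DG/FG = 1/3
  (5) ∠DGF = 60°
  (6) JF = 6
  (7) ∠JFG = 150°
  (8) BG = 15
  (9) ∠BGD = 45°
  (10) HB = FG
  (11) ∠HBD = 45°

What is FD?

From the given relations: DG = 1/3·FG = 1/3·4 ≈ 1.33.
Step 1: By the law of cosines on triangle FGD: FD² = 4² + 1.33² − 2·4·1.33·cos(60°) = 12.44, so FD = 4/3·√7.

Therefore, the length of FD = 4/3·√7.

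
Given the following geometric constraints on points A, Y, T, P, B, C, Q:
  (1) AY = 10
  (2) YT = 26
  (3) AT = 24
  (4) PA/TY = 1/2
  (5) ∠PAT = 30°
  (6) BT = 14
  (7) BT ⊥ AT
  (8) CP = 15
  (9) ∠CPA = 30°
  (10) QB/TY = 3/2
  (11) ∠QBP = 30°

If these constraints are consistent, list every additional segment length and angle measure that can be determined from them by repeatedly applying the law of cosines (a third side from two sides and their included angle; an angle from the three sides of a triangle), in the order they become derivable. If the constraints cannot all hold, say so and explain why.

The constraints are consistent. Derivable facts, in order:
After 1 step:
- AB = 2·√193
- AC ≈ 7.5
- TP ≈ 14.3
- ∠ATY = 22.62°
- ∠AYT = 67.38°
- ∠TAY = 90°
After 2 steps:
- ∠ABT = 59.74°
- ∠ACP = 60.07°
- ∠APT = 122.97°
- ∠ATP = 27.03°
- ∠BAT = 30.26°
- ∠CAP = 89.93°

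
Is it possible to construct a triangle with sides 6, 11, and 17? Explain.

No.
The triangle inequality is violated: 6 + 11 = 17 ≤ 17.
These lengths cannot form a triangle.

No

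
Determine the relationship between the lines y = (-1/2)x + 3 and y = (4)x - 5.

Slope of line 1: m1 = -1/2
Slope of line 2: m2 = 4
For parallel lines we need equal slopes: -1/2 != 4.
For perpendicular lines we need m1*m2 = -1: (-1/2)(4) = -2 != -1.
Since neither condition holds, the lines are neither parallel nor perpendicular.

Neither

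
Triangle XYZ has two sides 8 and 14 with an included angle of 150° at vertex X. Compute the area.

Area = (1/2)(8)(14) sin(150°) = (1/2)(8)(14)(1/2) = 28

28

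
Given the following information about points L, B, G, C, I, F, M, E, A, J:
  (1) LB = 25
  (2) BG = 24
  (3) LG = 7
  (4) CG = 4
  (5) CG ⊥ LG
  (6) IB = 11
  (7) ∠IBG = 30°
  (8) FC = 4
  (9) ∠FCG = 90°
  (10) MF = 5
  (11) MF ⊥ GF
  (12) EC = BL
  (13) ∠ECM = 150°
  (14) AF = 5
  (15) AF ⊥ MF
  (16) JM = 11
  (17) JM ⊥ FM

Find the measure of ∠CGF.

Step 1: By the law of cosines on triangle GCF: GF² = 4² + 4² − 2·4·4·cos(90°) = 32, so GF = 4·√2.
Step 2: By the inverse law of cosines on triangle CGF: cos(∠CGF) = (4² + (4·√2)² − 4²) / (2·4·4·√2) = 32/45.25 = 0.7071, so ∠CGF = 45°.

Therefore, the measure of angle ∠CGF = 45°.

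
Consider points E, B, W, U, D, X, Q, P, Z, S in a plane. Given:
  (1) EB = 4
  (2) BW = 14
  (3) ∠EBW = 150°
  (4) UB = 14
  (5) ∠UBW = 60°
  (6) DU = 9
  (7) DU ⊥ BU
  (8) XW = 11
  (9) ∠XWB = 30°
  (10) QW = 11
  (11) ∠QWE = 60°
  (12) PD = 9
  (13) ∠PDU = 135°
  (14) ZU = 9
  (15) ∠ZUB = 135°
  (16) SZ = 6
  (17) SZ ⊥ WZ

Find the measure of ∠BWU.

Step 1: By the law of cosines on triangle WBU: WU² = 14² + 14² − 2·14·14·cos(60°) = 196, so WU = 14.
Step 2: By the inverse law of cosines on triangle BWU: cos(∠BWU) = (14² + 14² − 14²) / (2·14·14) = 196/392 = 0.5, so ∠BWU = 60°.

Therefore, the measure of angle ∠BWU = 60°.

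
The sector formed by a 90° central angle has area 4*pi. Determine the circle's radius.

r² = 360 × 4*pi / (π × 90) = 16, so r = 4.

4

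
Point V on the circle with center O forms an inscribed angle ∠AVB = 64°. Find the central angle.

By the inscribed angle theorem, the central angle is twice the inscribed angle.
Central angle = 2 × 64° = 128°

128°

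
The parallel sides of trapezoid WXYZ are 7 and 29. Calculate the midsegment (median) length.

midsegment = (7 + 29) / 2 = 36 / 2 = 18

18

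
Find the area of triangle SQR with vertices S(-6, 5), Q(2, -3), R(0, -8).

Using the Shoelace formula for a triangle:
Area = (1/2)|x0(y1 - y2) + x1(y2 - y0) + x2(y0 - y1)|
Area = (1/2)|-6(-3 - -8) + 2(-8 - 5) + 0(5 - -3)|
Area = (1/2)|-30 + -26 + 0|
Area = (1/2)|-56|
Area = (1/2)(56)
Area = 28

28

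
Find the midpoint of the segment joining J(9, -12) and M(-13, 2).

M = ((x₁ + x₂)/2, (y₁ + y₂)/2)
= ((9 + -13)/2, (-12 + 2)/2)
= (-4/2, -10/2) = (-2, -5)

(-2, -5)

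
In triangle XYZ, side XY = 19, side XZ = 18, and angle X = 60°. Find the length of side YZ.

When two sides and the included angle are known, the law of cosines gives the third side.
c^2 = a^2 + b^2 - 2ab cos(C) generalizes the Pythagorean theorem to non-right triangles.
Here: YZ^2 = 361 + 324 - 684*(1/2) = 343
YZ = 7*sqrt(7)

7*sqrt(7)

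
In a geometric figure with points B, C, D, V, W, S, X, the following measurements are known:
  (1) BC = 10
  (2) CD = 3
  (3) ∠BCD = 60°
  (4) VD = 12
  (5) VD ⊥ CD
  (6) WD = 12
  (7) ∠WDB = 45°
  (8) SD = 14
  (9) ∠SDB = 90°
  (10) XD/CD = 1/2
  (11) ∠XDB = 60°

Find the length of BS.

Step 1: By the law of cosines on triangle BCD: BD² = 10² + 3² − 2·10·3·cos(60°) = 79, so BD = √79.
Step 2: By the law of cosines on triangle BDS: BS² = √79² + 14² − 2·√79·14·cos(90°) = 275, so BS = 5·√11.

Therefore, the length of BS = 5·√11.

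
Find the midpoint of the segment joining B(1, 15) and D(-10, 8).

The midpoint is the average of the coordinates:
x: (1 + -10)/2 = -9/2
y: (15 + 8)/2 = 23/2
Midpoint = (-9/2, 23/2)

(-9/2, 23/2)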